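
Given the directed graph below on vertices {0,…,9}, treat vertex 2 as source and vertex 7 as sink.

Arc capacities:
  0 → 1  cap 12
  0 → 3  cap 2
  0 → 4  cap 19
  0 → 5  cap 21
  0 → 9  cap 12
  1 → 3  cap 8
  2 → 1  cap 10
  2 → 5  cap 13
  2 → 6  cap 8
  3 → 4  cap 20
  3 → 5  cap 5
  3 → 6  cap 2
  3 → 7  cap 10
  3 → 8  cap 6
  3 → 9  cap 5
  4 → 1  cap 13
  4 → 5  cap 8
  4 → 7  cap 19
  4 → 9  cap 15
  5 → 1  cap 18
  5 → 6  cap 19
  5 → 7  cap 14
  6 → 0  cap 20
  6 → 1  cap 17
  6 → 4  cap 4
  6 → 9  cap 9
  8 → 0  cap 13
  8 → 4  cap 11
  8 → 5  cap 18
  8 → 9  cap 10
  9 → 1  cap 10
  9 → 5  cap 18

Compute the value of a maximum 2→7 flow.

augment #1: 2→5→7 bottleneck 13, total now 13
augment #2: 2→1→3→7 bottleneck 8, total now 21
augment #3: 2→6→4→7 bottleneck 4, total now 25
augment #4: 2→6→0→3→7 bottleneck 2, total now 27
augment #5: 2→6→0→4→7 bottleneck 2, total now 29

Maximum flow value: 29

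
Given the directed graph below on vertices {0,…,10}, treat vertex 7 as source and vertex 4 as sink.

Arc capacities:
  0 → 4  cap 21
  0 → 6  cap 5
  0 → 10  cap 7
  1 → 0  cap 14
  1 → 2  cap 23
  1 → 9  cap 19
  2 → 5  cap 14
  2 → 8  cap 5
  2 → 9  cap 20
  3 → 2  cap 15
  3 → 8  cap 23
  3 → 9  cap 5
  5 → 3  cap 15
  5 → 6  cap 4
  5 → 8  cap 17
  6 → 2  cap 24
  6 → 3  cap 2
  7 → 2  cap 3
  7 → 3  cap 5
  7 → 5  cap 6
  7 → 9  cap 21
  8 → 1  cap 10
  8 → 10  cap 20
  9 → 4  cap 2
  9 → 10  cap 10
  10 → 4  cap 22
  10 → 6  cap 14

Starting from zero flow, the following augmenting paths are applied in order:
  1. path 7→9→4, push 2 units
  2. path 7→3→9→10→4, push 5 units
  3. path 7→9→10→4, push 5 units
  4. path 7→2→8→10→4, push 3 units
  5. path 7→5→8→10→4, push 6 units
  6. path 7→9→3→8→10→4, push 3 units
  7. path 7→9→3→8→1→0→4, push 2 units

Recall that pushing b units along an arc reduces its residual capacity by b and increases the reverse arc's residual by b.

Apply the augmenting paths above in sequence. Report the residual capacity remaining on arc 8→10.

after path 1 (7→9→4, push 2): res(8,10)=20
after path 2 (7→3→9→10→4, push 5): res(8,10)=20
after path 3 (7→9→10→4, push 5): res(8,10)=20
after path 4 (7→2→8→10→4, push 3): res(8,10)=17
after path 5 (7→5→8→10→4, push 6): res(8,10)=11
after path 6 (7→9→3→8→10→4, push 3): res(8,10)=8
after path 7 (7→9→3→8→1→0→4, push 2): res(8,10)=8

Residual capacity of (8,10): 8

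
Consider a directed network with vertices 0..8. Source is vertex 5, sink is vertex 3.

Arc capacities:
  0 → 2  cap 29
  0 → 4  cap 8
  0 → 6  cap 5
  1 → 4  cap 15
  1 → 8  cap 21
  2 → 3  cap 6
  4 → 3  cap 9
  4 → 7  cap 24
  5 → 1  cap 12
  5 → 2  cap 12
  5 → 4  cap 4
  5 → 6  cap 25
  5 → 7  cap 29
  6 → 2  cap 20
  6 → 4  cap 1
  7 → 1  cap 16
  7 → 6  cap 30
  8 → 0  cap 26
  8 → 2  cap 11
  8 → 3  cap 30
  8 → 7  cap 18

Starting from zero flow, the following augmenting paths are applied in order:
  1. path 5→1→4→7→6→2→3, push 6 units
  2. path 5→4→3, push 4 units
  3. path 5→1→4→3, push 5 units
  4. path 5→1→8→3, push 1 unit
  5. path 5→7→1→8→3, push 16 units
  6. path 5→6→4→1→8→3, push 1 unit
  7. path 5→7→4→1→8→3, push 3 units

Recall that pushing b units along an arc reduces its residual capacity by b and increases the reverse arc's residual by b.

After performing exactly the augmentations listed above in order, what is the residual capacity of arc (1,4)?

Residual capacity of (1,4): 8

after path 1 (5→1→4→7→6→2→3, push 6): res(1,4)=9
after path 2 (5→4→3, push 4): res(1,4)=9
after path 3 (5→1→4→3, push 5): res(1,4)=4
after path 4 (5→1→8→3, push 1): res(1,4)=4
after path 5 (5→7→1→8→3, push 16): res(1,4)=4
after path 6 (5→6→4→1→8→3, push 1): res(1,4)=5
after path 7 (5→7→4→1→8→3, push 3): res(1,4)=8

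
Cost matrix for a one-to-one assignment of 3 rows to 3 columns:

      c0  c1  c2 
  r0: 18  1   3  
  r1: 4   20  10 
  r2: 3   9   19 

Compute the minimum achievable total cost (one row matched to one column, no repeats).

optimal assignment: row0→col1 (cost 1), row1→col2 (cost 10), row2→col0 (cost 3)
total = 1 + 10 + 3 = 14

Minimum assignment cost: 14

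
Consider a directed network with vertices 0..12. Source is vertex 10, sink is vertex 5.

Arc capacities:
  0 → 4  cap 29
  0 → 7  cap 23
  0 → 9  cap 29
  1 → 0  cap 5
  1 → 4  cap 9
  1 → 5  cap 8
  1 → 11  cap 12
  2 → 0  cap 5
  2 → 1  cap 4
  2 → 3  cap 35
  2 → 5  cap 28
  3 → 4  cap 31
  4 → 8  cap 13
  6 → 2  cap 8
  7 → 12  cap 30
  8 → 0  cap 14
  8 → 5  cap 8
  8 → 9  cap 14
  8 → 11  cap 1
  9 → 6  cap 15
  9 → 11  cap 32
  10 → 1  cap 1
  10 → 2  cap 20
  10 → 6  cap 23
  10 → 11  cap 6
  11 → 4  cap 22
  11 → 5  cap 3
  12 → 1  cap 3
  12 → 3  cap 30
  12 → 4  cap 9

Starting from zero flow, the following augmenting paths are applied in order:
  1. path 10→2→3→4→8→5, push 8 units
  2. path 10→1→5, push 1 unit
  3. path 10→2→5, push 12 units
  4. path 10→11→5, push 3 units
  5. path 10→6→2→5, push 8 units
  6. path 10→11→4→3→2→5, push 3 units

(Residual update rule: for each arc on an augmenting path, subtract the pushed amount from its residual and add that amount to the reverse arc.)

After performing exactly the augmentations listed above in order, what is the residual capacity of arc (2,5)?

after path 1 (10→2→3→4→8→5, push 8): res(2,5)=28
after path 2 (10→1→5, push 1): res(2,5)=28
after path 3 (10→2→5, push 12): res(2,5)=16
after path 4 (10→11→5, push 3): res(2,5)=16
after path 5 (10→6→2→5, push 8): res(2,5)=8
after path 6 (10→11→4→3→2→5, push 3): res(2,5)=5

Residual capacity of (2,5): 5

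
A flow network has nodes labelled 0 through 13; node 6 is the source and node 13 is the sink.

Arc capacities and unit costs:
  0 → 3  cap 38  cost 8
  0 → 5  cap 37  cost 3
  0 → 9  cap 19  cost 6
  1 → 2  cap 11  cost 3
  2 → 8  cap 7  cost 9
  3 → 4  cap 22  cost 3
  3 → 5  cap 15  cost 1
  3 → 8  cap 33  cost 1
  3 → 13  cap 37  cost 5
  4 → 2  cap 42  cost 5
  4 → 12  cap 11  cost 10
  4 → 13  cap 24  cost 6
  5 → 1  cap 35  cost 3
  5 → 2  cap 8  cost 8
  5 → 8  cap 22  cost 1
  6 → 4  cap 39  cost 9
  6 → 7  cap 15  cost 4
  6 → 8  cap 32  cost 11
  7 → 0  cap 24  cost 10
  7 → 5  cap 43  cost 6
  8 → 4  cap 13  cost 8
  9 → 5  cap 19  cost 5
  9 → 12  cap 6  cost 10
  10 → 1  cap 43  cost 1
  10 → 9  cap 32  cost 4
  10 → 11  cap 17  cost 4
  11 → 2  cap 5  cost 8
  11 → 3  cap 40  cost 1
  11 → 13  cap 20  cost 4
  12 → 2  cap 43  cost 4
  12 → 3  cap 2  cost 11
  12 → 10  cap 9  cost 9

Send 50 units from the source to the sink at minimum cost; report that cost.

shortest-cost path #1: 6→4→13 push 24 @ unit cost 15 (adds 360)
shortest-cost path #2: 6→7→0→3→13 push 15 @ unit cost 27 (adds 405)
shortest-cost path #3: 6→4→12→3→13 push 2 @ unit cost 35 (adds 70)
shortest-cost path #4: 6→4→12→10→11→13 push 9 @ unit cost 36 (adds 324)
total cost = 1159

Minimum cost for 50 units: 1159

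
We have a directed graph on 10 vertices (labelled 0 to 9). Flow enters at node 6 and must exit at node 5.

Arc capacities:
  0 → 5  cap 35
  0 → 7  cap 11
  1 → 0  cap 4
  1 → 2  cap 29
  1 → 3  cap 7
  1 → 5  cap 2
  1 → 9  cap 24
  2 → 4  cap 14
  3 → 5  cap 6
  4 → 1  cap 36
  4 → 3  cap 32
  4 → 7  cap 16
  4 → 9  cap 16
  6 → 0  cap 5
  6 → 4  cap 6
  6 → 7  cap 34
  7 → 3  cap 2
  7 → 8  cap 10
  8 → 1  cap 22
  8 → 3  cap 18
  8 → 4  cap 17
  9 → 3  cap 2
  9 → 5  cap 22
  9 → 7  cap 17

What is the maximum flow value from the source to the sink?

augment #1: 6→0→5 bottleneck 5, total now 5
augment #2: 6→4→1→5 bottleneck 2, total now 7
augment #3: 6→4→3→5 bottleneck 4, total now 11
augment #4: 6→7→3→5 bottleneck 2, total now 13
augment #5: 6→7→8→1→0→5 bottleneck 4, total now 17
augment #6: 6→7→8→1→9→5 bottleneck 6, total now 23

Maximum flow value: 23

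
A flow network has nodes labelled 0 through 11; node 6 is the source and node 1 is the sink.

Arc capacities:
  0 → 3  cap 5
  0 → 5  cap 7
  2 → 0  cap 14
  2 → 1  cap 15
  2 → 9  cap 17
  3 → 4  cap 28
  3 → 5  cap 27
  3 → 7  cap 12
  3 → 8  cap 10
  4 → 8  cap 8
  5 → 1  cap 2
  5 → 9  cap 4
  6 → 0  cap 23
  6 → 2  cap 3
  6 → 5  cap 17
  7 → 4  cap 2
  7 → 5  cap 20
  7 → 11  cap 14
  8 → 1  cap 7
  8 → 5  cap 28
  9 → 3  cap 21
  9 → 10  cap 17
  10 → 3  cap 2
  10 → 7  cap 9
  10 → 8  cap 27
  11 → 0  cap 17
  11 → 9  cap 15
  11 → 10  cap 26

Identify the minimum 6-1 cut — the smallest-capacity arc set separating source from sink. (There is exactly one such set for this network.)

augment #1: 6→2→1 push 3
augment #2: 6→5→1 push 2
augment #3: 6→0→3→8→1 push 5
augment #4: 6→5→9→3→8→1 push 2
max flow = 12; residual-reachable set from 6 gives S-side
cut edges (S→T): {(5,1), (6,2), (8,1)} total cap 12

Min-cut arcs: {(5,1), (6,2), (8,1)} (total capacity 12)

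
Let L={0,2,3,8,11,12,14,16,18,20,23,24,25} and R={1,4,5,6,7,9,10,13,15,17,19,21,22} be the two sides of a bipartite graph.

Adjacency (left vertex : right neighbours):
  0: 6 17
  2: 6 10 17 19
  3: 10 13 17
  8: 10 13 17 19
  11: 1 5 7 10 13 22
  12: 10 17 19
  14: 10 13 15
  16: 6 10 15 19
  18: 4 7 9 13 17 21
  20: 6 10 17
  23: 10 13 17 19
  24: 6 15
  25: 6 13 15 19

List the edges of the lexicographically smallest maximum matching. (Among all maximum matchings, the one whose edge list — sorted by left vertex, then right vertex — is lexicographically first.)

Lex-smallest maximum matching: {(0,6), (2,10), (3,13), (8,17), (11,1), (12,19), (14,15), (18,4)}

|M| = 8 (so the lex-smallest maximum matching has 8 edges)
process left vertices in ascending order; for each, take the smallest-labelled available neighbour that still permits 8 edges overall, or leave it unmatched if none does
lex-smallest matching: {0-6, 2-10, 3-13, 8-17, 11-1, 12-19, 14-15, 18-4}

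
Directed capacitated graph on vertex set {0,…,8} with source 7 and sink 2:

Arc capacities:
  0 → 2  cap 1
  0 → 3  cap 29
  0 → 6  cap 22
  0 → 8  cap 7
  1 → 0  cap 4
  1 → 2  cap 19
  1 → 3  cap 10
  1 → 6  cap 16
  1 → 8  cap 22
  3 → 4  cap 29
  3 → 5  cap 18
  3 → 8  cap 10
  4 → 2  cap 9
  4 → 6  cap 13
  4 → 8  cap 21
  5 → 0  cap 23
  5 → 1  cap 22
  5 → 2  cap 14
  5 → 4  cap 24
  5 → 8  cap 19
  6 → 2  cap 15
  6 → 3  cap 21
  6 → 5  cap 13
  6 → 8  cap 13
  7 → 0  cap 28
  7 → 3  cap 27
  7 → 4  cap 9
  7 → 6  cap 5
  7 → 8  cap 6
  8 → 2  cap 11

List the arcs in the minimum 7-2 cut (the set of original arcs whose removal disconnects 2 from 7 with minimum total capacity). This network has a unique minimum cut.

augment #1: 7→0→2 push 1
augment #2: 7→4→2 push 9
augment #3: 7→6→2 push 5
augment #4: 7→8→2 push 6
augment #5: 7→0→6→2 push 10
augment #6: 7→0→8→2 push 5
augment #7: 7→3→5→2 push 14
augment #8: 7→3→5→1→2 push 4
augment #9: 7→0→6→5→1→2 push 12
augment #10: 7→3→4→6→5→1→2 push 1
max flow = 67; residual-reachable set from 7 gives S-side
cut edges (S→T): {(0,2), (3,5), (4,2), (6,2), (6,5), (8,2)} total cap 67

Min-cut arcs: {(0,2), (3,5), (4,2), (6,2), (6,5), (8,2)} (total capacity 67)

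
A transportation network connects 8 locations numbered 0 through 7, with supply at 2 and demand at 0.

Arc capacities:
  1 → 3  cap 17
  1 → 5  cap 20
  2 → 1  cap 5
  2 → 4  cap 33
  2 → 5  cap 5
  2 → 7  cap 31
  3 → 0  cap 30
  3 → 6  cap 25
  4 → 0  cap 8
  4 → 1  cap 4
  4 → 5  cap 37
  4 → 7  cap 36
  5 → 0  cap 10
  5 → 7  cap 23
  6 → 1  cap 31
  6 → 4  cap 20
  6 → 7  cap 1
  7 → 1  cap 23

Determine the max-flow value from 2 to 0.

Maximum flow value: 35

augment #1: 2→4→0 bottleneck 8, total now 8
augment #2: 2→5→0 bottleneck 5, total now 13
augment #3: 2→1→3→0 bottleneck 5, total now 18
augment #4: 2→4→5→0 bottleneck 5, total now 23
augment #5: 2→4→1→3→0 bottleneck 4, total now 27
augment #6: 2→7→1→3→0 bottleneck 8, total now 35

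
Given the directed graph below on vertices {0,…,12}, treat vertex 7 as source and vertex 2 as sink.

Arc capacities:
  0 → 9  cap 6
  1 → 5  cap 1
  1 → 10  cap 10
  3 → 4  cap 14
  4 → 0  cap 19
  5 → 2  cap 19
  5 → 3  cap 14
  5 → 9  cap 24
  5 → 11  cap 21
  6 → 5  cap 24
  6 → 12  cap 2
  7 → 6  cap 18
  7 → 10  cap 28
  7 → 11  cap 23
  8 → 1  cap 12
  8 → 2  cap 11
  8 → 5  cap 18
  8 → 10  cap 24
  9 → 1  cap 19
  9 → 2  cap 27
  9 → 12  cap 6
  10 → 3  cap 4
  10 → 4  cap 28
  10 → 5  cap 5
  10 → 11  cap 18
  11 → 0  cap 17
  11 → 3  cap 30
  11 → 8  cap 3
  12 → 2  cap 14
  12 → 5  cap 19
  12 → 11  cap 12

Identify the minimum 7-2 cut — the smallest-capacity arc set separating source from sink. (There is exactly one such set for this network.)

augment #1: 7→6→5→2 push 18
augment #2: 7→10→5→2 push 1
augment #3: 7→11→8→2 push 3
augment #4: 7→10→5→9→2 push 4
augment #5: 7→11→0→9→2 push 6
max flow = 32; residual-reachable set from 7 gives S-side
cut edges (S→T): {(0,9), (7,6), (10,5), (11,8)} total cap 32

Min-cut arcs: {(0,9), (7,6), (10,5), (11,8)} (total capacity 32)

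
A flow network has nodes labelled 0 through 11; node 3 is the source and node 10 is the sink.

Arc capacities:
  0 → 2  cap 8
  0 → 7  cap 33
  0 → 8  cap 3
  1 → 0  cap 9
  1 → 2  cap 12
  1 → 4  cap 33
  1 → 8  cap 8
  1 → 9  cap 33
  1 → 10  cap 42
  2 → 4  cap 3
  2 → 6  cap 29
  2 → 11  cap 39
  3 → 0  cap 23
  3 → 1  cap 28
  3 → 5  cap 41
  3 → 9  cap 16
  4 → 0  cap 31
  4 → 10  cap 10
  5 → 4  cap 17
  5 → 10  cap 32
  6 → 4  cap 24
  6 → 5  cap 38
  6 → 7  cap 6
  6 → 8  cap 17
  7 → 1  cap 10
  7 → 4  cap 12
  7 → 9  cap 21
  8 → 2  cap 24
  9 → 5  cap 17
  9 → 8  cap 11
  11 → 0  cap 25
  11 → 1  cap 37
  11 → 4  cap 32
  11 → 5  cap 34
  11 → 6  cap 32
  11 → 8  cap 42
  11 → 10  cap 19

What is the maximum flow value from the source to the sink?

augment #1: 3→1→10 bottleneck 28, total now 28
augment #2: 3→5→10 bottleneck 32, total now 60
augment #3: 3→5→4→10 bottleneck 9, total now 69
augment #4: 3→0→2→4→10 bottleneck 1, total now 70
augment #5: 3→0→2→11→10 bottleneck 7, total now 77
augment #6: 3→0→7→1→10 bottleneck 10, total now 87
augment #7: 3→0→8→2→11→10 bottleneck 3, total now 90
augment #8: 3→9→8→2→11→10 bottleneck 9, total now 99
augment #9: 3→9→8→2→11→1→10 bottleneck 2, total now 101
augment #10: 3→0→7→4→2→11→1→10 bottleneck 1, total now 102

Maximum flow value: 102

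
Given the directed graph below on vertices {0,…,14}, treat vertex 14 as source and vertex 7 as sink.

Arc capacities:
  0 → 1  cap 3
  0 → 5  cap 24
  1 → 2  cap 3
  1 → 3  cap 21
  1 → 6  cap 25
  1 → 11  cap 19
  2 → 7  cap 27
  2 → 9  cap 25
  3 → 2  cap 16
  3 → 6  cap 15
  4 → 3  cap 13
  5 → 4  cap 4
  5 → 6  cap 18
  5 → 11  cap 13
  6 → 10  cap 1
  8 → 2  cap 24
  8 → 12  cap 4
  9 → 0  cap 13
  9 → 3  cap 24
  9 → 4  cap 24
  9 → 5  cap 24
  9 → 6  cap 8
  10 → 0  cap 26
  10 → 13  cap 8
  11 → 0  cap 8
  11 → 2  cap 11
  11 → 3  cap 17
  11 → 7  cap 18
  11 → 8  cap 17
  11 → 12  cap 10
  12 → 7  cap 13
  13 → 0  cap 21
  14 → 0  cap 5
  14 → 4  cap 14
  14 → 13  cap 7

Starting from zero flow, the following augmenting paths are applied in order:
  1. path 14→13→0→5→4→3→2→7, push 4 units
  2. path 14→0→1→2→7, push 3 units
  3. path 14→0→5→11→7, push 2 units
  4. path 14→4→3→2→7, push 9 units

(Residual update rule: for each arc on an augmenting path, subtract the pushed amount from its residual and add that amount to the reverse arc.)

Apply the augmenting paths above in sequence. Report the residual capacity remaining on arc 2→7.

Residual capacity of (2,7): 11

after path 1 (14→13→0→5→4→3→2→7, push 4): res(2,7)=23
after path 2 (14→0→1→2→7, push 3): res(2,7)=20
after path 3 (14→0→5→11→7, push 2): res(2,7)=20
after path 4 (14→4→3→2→7, push 9): res(2,7)=11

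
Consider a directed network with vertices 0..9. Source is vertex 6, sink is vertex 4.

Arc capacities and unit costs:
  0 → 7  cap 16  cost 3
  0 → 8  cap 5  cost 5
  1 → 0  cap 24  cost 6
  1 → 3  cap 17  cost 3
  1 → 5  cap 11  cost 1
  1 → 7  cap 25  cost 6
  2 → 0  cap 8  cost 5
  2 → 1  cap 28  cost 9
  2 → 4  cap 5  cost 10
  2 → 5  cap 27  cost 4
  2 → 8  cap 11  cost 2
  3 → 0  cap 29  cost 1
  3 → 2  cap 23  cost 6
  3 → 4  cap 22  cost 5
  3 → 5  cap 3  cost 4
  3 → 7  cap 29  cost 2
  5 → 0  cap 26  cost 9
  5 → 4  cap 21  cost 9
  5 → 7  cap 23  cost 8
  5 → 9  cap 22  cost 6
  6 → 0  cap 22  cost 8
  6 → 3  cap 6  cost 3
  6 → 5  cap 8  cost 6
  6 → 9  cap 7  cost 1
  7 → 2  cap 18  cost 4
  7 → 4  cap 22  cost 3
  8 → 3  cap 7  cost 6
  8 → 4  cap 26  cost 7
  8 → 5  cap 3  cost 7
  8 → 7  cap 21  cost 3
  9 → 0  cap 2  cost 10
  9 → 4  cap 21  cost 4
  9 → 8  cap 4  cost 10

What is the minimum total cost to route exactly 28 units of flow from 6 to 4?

shortest-cost path #1: 6→9→4 push 7 @ unit cost 5 (adds 35)
shortest-cost path #2: 6→3→4 push 6 @ unit cost 8 (adds 48)
shortest-cost path #3: 6→0→7→4 push 15 @ unit cost 14 (adds 210)
total cost = 293

Minimum cost for 28 units: 293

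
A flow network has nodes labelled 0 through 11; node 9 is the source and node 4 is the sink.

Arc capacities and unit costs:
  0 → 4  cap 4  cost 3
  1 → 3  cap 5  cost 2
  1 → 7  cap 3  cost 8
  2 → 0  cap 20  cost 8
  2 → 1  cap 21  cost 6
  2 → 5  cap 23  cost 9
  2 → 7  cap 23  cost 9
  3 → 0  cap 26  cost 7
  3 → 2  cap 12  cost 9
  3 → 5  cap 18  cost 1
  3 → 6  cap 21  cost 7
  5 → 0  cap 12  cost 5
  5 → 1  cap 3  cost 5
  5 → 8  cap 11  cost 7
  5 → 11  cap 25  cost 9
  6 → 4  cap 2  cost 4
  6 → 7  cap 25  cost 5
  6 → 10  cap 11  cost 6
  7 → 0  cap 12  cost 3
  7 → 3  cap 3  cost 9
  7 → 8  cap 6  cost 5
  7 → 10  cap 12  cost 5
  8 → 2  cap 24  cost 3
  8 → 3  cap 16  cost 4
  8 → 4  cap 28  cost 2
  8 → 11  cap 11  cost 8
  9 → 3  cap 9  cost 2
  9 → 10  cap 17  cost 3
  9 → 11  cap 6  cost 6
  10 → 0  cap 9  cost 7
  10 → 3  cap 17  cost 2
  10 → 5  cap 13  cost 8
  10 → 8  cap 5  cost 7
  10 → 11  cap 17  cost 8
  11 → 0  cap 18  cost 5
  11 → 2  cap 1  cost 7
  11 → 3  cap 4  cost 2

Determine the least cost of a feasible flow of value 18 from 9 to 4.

shortest-cost path #1: 9→3→5→0→4 push 4 @ unit cost 11 (adds 44)
shortest-cost path #2: 9→10→8→4 push 5 @ unit cost 12 (adds 60)
shortest-cost path #3: 9→3→5→8→4 push 5 @ unit cost 12 (adds 60)
shortest-cost path #4: 9→10→0→5→8→4 push 4 @ unit cost 14 (adds 56)
total cost = 220

Minimum cost for 18 units: 220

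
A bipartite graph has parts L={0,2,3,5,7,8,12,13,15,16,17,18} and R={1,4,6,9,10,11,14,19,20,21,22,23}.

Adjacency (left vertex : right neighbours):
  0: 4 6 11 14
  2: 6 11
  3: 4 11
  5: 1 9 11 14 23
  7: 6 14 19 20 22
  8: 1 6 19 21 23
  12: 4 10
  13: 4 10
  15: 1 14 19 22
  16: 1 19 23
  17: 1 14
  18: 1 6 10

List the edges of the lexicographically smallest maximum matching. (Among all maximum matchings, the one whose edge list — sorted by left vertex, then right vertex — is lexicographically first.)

|M| = 11 (so the lex-smallest maximum matching has 11 edges)
process left vertices in ascending order; for each, take the smallest-labelled available neighbour that still permits 11 edges overall, or leave it unmatched if none does
lex-smallest matching: {0-4, 2-6, 3-11, 5-9, 7-19, 8-21, 12-10, 15-22, 16-23, 17-14, 18-1}

Lex-smallest maximum matching: {(0,4), (2,6), (3,11), (5,9), (7,19), (8,21), (12,10), (15,22), (16,23), (17,14), (18,1)}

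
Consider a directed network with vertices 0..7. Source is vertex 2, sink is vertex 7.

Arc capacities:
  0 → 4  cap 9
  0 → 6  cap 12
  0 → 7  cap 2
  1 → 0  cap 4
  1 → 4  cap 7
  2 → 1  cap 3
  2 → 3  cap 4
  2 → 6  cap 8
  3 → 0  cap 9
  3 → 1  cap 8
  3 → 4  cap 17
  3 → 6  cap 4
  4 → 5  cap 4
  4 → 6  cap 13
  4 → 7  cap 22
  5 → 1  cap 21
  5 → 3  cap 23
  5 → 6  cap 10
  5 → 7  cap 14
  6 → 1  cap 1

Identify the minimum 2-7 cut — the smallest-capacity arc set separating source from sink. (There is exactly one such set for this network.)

Min-cut arcs: {(2,1), (2,3), (6,1)} (total capacity 8)

augment #1: 2→1→0→7 push 2
augment #2: 2→1→4→7 push 1
augment #3: 2→3→4→7 push 4
augment #4: 2→6→1→4→7 push 1
max flow = 8; residual-reachable set from 2 gives S-side
cut edges (S→T): {(2,1), (2,3), (6,1)} total cap 8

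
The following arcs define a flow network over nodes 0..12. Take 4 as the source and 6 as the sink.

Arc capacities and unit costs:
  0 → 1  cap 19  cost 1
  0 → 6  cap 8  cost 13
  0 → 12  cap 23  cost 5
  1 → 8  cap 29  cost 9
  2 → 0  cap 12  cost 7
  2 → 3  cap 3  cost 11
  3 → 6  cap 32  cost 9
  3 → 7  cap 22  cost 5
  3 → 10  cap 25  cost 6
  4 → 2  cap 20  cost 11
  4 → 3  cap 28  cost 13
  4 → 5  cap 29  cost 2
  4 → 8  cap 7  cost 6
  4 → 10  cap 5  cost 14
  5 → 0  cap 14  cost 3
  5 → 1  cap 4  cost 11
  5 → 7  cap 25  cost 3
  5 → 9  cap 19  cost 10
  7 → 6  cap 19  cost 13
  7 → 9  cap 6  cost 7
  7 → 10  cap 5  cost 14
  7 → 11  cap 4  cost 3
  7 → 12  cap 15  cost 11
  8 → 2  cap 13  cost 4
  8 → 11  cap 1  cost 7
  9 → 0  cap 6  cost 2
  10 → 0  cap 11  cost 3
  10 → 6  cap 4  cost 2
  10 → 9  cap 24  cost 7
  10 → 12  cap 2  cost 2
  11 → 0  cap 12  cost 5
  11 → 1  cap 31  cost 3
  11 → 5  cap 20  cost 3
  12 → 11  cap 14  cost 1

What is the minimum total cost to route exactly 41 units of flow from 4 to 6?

shortest-cost path #1: 4→10→6 push 4 @ unit cost 16 (adds 64)
shortest-cost path #2: 4→5→7→6 push 19 @ unit cost 18 (adds 342)
shortest-cost path #3: 4→5→0→6 push 8 @ unit cost 18 (adds 144)
shortest-cost path #4: 4→3→6 push 10 @ unit cost 22 (adds 220)
total cost = 770

Minimum cost for 41 units: 770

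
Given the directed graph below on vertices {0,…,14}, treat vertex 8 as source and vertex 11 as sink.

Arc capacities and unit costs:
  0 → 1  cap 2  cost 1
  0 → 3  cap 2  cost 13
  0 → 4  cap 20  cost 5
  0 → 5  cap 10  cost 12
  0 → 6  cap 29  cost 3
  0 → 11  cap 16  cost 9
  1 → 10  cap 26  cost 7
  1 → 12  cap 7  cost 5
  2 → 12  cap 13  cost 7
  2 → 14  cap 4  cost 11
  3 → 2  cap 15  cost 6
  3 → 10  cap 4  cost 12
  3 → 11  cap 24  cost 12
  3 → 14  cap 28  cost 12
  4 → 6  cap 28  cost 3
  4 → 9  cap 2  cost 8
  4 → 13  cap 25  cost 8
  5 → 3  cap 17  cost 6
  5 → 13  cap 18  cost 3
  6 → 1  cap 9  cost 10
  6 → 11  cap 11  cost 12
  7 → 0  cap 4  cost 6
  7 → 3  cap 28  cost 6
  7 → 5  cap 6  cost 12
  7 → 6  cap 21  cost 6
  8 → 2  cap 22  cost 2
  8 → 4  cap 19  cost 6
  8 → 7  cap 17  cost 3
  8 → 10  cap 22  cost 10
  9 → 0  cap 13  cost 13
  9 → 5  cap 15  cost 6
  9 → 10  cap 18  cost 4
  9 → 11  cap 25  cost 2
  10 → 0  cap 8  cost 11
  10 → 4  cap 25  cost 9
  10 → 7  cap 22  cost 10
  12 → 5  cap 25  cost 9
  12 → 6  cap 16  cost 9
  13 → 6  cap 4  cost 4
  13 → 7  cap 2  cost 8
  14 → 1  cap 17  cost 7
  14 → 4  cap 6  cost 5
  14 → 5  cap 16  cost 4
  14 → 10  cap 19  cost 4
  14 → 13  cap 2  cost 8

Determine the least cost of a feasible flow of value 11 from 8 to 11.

Minimum cost for 11 units: 209

shortest-cost path #1: 8→4→9→11 push 2 @ unit cost 16 (adds 32)
shortest-cost path #2: 8→7→0→11 push 4 @ unit cost 18 (adds 72)
shortest-cost path #3: 8→4→6→11 push 5 @ unit cost 21 (adds 105)
total cost = 209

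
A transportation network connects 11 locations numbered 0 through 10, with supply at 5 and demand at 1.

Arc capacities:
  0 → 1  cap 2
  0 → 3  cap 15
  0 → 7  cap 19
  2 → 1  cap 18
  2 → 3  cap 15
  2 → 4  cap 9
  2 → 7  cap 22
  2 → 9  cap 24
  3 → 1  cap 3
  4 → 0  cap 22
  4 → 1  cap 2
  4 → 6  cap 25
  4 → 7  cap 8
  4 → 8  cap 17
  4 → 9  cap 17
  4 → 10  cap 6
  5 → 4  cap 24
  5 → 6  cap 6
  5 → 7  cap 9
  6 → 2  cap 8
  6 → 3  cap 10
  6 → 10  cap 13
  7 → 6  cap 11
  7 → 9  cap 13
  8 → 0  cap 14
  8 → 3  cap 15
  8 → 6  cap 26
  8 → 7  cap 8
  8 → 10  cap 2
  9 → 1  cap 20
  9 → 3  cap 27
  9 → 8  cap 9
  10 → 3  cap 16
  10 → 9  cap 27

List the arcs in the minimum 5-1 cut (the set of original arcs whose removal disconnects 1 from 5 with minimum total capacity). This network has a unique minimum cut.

augment #1: 5→4→1 push 2
augment #2: 5→4→0→1 push 2
augment #3: 5→4→9→1 push 17
augment #4: 5→6→2→1 push 6
augment #5: 5→7→9→1 push 3
augment #6: 5→4→0→3→1 push 3
augment #7: 5→7→6→2→1 push 2
max flow = 35; residual-reachable set from 5 gives S-side
cut edges (S→T): {(0,1), (3,1), (4,1), (6,2), (9,1)} total cap 35

Min-cut arcs: {(0,1), (3,1), (4,1), (6,2), (9,1)} (total capacity 35)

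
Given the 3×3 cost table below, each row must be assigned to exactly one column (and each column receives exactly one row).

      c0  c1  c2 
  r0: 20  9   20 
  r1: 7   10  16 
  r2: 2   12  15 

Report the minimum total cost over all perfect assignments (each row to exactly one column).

Minimum assignment cost: 27

optimal assignment: row0→col1 (cost 9), row1→col2 (cost 16), row2→col0 (cost 2)
total = 9 + 16 + 2 = 27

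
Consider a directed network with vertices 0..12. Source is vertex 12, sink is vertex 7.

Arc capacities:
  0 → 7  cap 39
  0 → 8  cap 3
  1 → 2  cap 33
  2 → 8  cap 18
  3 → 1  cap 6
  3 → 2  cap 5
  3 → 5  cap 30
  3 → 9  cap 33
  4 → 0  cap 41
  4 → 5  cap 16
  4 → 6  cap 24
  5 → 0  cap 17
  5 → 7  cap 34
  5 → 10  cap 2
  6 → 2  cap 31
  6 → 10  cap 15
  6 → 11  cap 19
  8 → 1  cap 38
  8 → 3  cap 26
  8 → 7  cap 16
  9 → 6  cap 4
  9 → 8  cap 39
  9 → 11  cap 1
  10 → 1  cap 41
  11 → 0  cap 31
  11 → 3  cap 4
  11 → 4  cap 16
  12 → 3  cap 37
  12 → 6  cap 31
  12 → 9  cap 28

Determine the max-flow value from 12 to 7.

augment #1: 12→3→5→7 bottleneck 30, total now 30
augment #2: 12→9→8→7 bottleneck 16, total now 46
augment #3: 12→6→11→0→7 bottleneck 19, total now 65
augment #4: 12→9→11→0→7 bottleneck 1, total now 66

Maximum flow value: 66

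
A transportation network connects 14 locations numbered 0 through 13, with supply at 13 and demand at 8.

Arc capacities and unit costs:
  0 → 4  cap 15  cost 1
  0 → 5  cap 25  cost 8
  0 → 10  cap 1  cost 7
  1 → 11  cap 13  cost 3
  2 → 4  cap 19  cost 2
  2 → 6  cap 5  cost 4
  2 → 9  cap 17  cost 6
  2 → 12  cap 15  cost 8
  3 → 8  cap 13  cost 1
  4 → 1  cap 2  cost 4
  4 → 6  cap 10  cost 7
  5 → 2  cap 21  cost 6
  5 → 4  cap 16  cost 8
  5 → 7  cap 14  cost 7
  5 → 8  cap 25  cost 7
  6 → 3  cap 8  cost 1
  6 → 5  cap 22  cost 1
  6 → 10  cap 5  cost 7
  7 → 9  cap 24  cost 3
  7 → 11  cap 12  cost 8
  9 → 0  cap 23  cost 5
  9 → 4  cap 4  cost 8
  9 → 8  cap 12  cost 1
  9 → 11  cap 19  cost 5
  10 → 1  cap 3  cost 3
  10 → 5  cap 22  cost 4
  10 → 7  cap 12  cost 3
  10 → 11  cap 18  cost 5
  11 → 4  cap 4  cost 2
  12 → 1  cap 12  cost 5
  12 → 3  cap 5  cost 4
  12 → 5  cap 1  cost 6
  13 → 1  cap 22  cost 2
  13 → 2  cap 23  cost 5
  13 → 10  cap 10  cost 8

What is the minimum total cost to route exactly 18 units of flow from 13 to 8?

Minimum cost for 18 units: 215

shortest-cost path #1: 13→2→6→3→8 push 5 @ unit cost 11 (adds 55)
shortest-cost path #2: 13→2→9→8 push 12 @ unit cost 12 (adds 144)
shortest-cost path #3: 13→2→4→6→3→8 push 1 @ unit cost 16 (adds 16)
total cost = 215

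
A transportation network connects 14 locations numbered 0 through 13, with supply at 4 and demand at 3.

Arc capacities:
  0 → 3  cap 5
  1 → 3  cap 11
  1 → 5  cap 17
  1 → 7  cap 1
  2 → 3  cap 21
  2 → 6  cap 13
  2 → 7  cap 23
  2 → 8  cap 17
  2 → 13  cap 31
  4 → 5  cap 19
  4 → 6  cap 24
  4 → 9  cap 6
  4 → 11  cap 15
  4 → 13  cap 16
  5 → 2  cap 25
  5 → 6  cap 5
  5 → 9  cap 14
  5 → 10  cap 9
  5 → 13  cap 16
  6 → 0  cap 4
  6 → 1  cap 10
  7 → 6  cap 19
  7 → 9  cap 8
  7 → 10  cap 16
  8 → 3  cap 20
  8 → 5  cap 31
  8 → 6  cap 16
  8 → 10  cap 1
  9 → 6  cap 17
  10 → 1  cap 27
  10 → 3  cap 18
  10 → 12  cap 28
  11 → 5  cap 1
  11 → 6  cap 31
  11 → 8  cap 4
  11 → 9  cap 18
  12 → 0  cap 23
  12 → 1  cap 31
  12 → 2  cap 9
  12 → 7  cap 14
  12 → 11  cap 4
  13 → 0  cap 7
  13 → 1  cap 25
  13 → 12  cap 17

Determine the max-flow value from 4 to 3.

augment #1: 4→5→2→3 bottleneck 19, total now 19
augment #2: 4→6→0→3 bottleneck 4, total now 23
augment #3: 4→6→1→3 bottleneck 10, total now 33
augment #4: 4→11→8→3 bottleneck 4, total now 37
augment #5: 4→13→0→3 bottleneck 1, total now 38
augment #6: 4→13→1→3 bottleneck 1, total now 39
augment #7: 4→11→5→2→3 bottleneck 1, total now 40
augment #8: 4→13→12→2→3 bottleneck 1, total now 41
augment #9: 4→13→1→5→10→3 bottleneck 9, total now 50
augment #10: 4→13→1→7→10→3 bottleneck 1, total now 51
augment #11: 4→13→12→2→8→3 bottleneck 3, total now 54

Maximum flow value: 54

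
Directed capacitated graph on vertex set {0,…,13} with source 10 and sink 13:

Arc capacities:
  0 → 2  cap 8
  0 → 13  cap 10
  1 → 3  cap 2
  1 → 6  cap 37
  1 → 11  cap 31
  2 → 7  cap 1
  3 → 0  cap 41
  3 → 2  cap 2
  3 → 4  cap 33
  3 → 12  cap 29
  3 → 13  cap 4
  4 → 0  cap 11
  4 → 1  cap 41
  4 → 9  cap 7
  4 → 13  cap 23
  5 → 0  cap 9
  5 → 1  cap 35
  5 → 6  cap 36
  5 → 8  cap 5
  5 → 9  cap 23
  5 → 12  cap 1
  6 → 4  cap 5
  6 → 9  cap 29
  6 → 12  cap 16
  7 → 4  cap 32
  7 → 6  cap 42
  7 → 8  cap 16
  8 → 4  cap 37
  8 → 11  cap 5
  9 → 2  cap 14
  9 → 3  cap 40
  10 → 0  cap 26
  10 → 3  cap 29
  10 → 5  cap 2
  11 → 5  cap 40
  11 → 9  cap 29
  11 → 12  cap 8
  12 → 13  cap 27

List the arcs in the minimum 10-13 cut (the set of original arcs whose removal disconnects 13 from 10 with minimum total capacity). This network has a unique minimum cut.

Min-cut arcs: {(0,13), (2,7), (10,3), (10,5)} (total capacity 42)

augment #1: 10→0→13 push 10
augment #2: 10→3→13 push 4
augment #3: 10→3→4→13 push 23
augment #4: 10→3→12→13 push 2
augment #5: 10→5→12→13 push 1
augment #6: 10→5→6→12→13 push 1
augment #7: 10→0→2→7→6→12→13 push 1
max flow = 42; residual-reachable set from 10 gives S-side
cut edges (S→T): {(0,13), (2,7), (10,3), (10,5)} total cap 42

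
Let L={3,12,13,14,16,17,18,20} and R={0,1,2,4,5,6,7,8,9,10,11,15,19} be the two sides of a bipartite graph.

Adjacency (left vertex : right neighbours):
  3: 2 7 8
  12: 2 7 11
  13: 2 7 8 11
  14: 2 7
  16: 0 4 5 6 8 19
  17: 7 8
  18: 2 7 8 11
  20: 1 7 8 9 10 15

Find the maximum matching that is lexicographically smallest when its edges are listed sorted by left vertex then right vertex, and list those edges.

Lex-smallest maximum matching: {(3,2), (12,7), (13,8), (16,0), (18,11), (20,1)}

|M| = 6 (so the lex-smallest maximum matching has 6 edges)
process left vertices in ascending order; for each, take the smallest-labelled available neighbour that still permits 6 edges overall, or leave it unmatched if none does
lex-smallest matching: {3-2, 12-7, 13-8, 16-0, 18-11, 20-1}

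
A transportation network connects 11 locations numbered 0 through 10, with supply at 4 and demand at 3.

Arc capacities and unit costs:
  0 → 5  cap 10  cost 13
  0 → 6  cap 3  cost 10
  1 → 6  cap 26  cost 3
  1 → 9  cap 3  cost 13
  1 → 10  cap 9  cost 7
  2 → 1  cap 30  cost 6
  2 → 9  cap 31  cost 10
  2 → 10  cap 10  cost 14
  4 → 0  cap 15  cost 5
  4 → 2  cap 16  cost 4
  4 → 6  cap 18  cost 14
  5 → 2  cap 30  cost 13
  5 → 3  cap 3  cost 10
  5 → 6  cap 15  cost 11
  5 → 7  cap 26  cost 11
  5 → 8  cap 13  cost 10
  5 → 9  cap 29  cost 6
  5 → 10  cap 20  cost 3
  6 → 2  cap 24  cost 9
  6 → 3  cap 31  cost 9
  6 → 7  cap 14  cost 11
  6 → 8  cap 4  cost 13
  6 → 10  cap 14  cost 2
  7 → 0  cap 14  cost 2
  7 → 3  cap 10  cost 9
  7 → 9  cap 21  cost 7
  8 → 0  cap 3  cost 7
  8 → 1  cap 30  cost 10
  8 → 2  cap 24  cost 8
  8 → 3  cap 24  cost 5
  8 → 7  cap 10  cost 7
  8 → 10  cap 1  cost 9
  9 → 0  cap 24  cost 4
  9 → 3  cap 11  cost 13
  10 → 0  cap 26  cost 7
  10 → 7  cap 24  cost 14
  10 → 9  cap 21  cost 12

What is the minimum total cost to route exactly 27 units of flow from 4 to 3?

Minimum cost for 27 units: 605

shortest-cost path #1: 4→2→1→6→3 push 16 @ unit cost 22 (adds 352)
shortest-cost path #2: 4→6→3 push 11 @ unit cost 23 (adds 253)
total cost = 605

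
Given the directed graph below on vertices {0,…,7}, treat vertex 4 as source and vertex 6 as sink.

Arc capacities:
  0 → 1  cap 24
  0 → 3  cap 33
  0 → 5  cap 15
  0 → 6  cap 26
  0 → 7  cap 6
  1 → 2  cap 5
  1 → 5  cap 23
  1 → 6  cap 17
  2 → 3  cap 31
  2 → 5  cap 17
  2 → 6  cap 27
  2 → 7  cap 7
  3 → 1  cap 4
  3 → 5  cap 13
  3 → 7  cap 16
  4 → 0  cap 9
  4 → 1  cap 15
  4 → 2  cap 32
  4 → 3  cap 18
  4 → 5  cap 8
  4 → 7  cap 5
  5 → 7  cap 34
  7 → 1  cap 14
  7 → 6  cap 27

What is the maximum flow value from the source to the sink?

augment #1: 4→0→6 bottleneck 9, total now 9
augment #2: 4→1→6 bottleneck 15, total now 24
augment #3: 4→2→6 bottleneck 27, total now 51
augment #4: 4→7→6 bottleneck 5, total now 56
augment #5: 4→2→7→6 bottleneck 5, total now 61
augment #6: 4→3→1→6 bottleneck 2, total now 63
augment #7: 4→3→7→6 bottleneck 16, total now 79
augment #8: 4→5→7→6 bottleneck 1, total now 80

Maximum flow value: 80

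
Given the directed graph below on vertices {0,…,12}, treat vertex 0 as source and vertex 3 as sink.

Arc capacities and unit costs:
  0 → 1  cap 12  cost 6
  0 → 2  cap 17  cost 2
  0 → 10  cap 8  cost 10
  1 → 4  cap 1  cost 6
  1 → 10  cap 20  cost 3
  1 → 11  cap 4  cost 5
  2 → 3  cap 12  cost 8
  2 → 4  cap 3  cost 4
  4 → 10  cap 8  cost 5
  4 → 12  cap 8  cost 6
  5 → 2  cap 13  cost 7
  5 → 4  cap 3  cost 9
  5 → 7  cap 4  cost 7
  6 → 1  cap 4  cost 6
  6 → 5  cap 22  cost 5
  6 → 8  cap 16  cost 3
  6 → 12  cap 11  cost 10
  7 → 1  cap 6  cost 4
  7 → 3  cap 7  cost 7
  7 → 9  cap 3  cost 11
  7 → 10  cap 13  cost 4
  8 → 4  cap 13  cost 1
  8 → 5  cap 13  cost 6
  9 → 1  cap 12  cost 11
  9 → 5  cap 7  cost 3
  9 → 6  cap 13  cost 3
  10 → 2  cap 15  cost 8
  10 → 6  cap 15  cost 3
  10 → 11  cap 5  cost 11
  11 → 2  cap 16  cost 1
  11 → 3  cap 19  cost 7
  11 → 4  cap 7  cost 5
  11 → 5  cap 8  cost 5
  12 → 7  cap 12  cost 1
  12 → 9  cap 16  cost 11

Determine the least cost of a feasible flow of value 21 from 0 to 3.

shortest-cost path #1: 0→2→3 push 12 @ unit cost 10 (adds 120)
shortest-cost path #2: 0→1→11→3 push 4 @ unit cost 18 (adds 72)
shortest-cost path #3: 0→2→4→12→7→3 push 3 @ unit cost 20 (adds 60)
shortest-cost path #4: 0→1→4→12→7→3 push 1 @ unit cost 26 (adds 26)
shortest-cost path #5: 0→1→10→11→3 push 1 @ unit cost 27 (adds 27)
total cost = 305

Minimum cost for 21 units: 305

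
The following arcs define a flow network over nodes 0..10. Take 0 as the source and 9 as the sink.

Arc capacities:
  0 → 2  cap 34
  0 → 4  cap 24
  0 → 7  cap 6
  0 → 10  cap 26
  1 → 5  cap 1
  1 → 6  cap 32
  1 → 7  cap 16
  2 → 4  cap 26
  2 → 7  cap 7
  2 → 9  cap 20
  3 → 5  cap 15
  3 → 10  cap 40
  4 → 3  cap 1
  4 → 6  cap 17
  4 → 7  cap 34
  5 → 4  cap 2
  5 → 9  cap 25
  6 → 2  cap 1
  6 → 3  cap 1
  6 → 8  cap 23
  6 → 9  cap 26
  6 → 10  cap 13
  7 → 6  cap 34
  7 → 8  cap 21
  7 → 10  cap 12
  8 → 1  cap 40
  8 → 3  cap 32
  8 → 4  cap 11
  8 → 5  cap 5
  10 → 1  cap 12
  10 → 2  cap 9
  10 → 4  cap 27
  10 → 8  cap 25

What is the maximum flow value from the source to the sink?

augment #1: 0→2→9 bottleneck 20, total now 20
augment #2: 0→4→6→9 bottleneck 17, total now 37
augment #3: 0→7→6→9 bottleneck 6, total now 43
augment #4: 0→2→7→6→9 bottleneck 3, total now 46
augment #5: 0→4→3→5→9 bottleneck 1, total now 47
augment #6: 0→10→1→5→9 bottleneck 1, total now 48
augment #7: 0→10→8→5→9 bottleneck 5, total now 53
augment #8: 0→10→8→3→5→9 bottleneck 14, total now 67

Maximum flow value: 67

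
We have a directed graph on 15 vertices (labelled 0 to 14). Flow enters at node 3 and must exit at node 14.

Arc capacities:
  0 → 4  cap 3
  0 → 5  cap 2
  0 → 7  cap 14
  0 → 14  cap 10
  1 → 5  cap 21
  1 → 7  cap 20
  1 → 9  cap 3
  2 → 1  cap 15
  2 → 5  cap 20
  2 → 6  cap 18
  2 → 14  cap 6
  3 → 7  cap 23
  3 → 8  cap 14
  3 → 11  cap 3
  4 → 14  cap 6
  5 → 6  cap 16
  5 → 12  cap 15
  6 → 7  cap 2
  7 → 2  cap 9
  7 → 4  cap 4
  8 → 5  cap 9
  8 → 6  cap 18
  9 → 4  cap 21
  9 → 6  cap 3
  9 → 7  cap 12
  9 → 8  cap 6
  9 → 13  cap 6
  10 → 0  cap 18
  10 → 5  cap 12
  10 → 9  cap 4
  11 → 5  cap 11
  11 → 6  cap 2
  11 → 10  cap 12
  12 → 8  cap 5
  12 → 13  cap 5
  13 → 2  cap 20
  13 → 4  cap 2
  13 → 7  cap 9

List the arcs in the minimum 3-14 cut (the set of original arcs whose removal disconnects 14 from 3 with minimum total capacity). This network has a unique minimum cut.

Min-cut arcs: {(2,14), (3,11), (4,14)} (total capacity 15)

augment #1: 3→7→2→14 push 6
augment #2: 3→7→4→14 push 4
augment #3: 3→11→10→0→14 push 3
augment #4: 3→7→2→1→9→4→14 push 2
max flow = 15; residual-reachable set from 3 gives S-side
cut edges (S→T): {(2,14), (3,11), (4,14)} total cap 15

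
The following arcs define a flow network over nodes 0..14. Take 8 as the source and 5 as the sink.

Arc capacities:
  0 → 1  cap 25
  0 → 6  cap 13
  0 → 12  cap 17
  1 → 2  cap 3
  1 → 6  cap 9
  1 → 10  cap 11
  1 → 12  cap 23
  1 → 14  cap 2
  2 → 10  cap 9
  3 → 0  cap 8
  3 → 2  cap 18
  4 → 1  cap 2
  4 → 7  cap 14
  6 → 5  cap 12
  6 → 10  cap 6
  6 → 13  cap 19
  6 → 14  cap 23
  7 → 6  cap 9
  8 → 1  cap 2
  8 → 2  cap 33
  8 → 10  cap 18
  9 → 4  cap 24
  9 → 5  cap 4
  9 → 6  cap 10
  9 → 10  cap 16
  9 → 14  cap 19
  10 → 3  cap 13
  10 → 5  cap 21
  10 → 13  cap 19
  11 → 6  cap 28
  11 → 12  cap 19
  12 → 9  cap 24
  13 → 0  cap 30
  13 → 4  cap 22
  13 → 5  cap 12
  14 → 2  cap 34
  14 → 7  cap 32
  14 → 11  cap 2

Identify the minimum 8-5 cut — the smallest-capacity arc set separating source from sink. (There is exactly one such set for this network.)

augment #1: 8→10→5 push 18
augment #2: 8→1→6→5 push 2
augment #3: 8→2→10→5 push 3
augment #4: 8→2→10→13→5 push 6
max flow = 29; residual-reachable set from 8 gives S-side
cut edges (S→T): {(2,10), (8,1), (8,10)} total cap 29

Min-cut arcs: {(2,10), (8,1), (8,10)} (total capacity 29)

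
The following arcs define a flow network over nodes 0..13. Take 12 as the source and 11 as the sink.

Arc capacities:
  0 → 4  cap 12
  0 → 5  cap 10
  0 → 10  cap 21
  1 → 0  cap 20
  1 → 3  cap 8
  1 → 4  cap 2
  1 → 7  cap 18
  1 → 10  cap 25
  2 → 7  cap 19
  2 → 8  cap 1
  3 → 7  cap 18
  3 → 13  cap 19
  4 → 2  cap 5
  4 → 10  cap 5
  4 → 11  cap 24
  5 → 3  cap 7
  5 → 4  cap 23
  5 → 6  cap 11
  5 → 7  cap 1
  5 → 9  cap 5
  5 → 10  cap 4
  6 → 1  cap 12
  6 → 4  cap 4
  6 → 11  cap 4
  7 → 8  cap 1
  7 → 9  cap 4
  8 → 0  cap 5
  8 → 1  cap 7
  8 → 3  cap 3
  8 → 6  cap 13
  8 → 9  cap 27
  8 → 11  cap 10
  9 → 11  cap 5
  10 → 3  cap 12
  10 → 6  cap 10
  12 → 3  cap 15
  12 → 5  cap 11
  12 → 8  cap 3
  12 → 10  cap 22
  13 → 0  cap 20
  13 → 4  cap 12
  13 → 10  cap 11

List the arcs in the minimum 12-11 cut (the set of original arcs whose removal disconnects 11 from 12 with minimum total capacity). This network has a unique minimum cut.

augment #1: 12→8→11 push 3
augment #2: 12→5→4→11 push 11
augment #3: 12→10→6→11 push 4
augment #4: 12→3→7→8→11 push 1
augment #5: 12→3→7→9→11 push 4
augment #6: 12→3→13→4→11 push 10
augment #7: 12→10→6→4→11 push 3
augment #8: 12→10→6→4→2→8→11 push 1
augment #9: 12→10→3→13→0→5→9→11 push 1
max flow = 38; residual-reachable set from 12 gives S-side
cut edges (S→T): {(2,8), (4,11), (6,11), (7,8), (9,11), (12,8)} total cap 38

Min-cut arcs: {(2,8), (4,11), (6,11), (7,8), (9,11), (12,8)} (total capacity 38)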